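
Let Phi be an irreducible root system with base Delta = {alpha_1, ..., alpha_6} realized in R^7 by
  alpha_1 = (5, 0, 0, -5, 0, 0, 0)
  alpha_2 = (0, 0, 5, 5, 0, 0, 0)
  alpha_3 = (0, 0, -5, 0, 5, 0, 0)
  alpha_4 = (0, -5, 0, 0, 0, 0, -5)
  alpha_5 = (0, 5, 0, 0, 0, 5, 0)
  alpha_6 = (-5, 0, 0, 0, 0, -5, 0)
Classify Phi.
Compute the Cartan integers a_ij = 2(alpha_i, alpha_j)/(alpha_j, alpha_j); the resulting 6x6 Cartan matrix is
[[2, -1, 0, 0, 0, -1], [-1, 2, -1, 0, 0, 0], [0, -1, 2, 0, 0, 0], [0, 0, 0, 2, -1, 0], [0, 0, 0, -1, 2, -1], [-1, 0, 0, 0, -1, 2]].
All simple roots have the same length, so the diagram is simply laced. The associated Dynkin diagram is a chain of 6 nodes with single edges (A_6), so the type is A_6 (the algebra sl(7)).

type A_6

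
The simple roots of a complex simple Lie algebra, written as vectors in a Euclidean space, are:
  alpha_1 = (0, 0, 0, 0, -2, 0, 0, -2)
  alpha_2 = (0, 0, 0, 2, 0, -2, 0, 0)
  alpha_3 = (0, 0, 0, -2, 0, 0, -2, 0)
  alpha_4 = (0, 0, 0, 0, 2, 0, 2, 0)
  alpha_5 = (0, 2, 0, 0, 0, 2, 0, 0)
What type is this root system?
A_5

Compute the Cartan integers a_ij = 2(alpha_i, alpha_j)/(alpha_j, alpha_j); the resulting 5x5 Cartan matrix is
[[2, 0, 0, -1, 0], [0, 2, -1, 0, -1], [0, -1, 2, -1, 0], [-1, 0, -1, 2, 0], [0, -1, 0, 0, 2]].
All simple roots have the same length, so the diagram is simply laced. The associated Dynkin diagram is a chain of 5 nodes with single edges (A_5), so the type is A_5 (the algebra sl(6)).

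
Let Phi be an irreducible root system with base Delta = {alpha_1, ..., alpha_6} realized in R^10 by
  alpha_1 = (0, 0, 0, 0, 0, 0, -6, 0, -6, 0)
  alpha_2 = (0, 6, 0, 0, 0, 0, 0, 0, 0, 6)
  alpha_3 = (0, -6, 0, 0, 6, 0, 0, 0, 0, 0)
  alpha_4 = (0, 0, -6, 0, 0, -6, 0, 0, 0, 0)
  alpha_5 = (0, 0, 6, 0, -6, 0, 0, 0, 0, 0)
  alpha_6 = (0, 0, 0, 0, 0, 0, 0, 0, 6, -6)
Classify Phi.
Compute the Cartan integers a_ij = 2(alpha_i, alpha_j)/(alpha_j, alpha_j); the resulting 6x6 Cartan matrix is
[[2, 0, 0, 0, 0, -1], [0, 2, -1, 0, 0, -1], [0, -1, 2, 0, -1, 0], [0, 0, 0, 2, -1, 0], [0, 0, -1, -1, 2, 0], [-1, -1, 0, 0, 0, 2]].
All simple roots have the same length, so the diagram is simply laced. The associated Dynkin diagram is a chain of 6 nodes with single edges (A_6), so the type is A_6 (the algebra sl(7)).

type A_6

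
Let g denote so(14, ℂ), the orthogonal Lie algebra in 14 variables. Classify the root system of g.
This is so(14) with 14 even, which has dimension 14(14-1)/2 = 91 and rank 14/2 = 7. In the classification of classical Lie algebras, the orthogonal algebra so(2n) in an even number of variables has type D_n; here n = 7, so the Dynkin diagram is a chain of 5 nodes with a fork of two nodes at one end (D_7). Hence the type is D_7.

type D_7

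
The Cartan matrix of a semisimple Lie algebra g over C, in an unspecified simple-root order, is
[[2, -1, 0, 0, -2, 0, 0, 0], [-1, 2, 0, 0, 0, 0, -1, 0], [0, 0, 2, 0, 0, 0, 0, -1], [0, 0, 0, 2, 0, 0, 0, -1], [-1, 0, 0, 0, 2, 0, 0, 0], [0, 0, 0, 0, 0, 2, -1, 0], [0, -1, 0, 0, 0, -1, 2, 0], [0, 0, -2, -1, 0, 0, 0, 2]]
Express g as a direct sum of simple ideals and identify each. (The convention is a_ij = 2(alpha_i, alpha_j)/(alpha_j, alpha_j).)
B3 + B5

The diagram associated to this matrix has two connected components: the simple roots {alpha_3, alpha_4, alpha_8} form a chain of 3 nodes with a double edge at one end; the terminal node there is the unique short simple root (B_3), and {alpha_1, alpha_2, alpha_5, alpha_6, alpha_7} form a chain of 5 nodes with a double edge at one end; the terminal node there is the unique short simple root (B_5). A semisimple Lie algebra decomposes uniquely as the direct sum of simple ideals, one per connected component of its Dynkin diagram, so g ≅ B_3 ⊕ B_5 (dimension 21 + 55 = 76).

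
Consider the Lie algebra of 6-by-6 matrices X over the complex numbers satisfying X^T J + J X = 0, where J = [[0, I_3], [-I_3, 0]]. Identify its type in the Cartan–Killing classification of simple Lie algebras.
C_3

This is sp(6), which has dimension 6(6+1)/2 = 21 and rank 6/2 = 3. In the classification of classical Lie algebras, the symplectic algebra sp(2n) has type C_n; here n = 3, so the Dynkin diagram is a chain of 3 nodes with a double edge at one end; the terminal node there is the unique long simple root (C_3). Hence the type is C_3.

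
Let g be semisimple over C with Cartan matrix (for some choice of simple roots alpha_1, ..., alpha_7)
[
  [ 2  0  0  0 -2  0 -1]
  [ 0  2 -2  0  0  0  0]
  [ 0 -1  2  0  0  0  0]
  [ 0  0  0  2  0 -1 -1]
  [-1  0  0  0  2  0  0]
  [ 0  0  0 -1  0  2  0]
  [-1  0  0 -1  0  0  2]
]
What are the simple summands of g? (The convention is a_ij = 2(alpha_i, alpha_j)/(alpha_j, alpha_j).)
The diagram associated to this matrix has two connected components: the simple roots {alpha_2, alpha_3} form a chain of 2 nodes with a double edge at one end; the terminal node there is the unique short simple root (B_2), and {alpha_1, alpha_4, alpha_5, alpha_6, alpha_7} form a chain of 5 nodes with a double edge at one end; the terminal node there is the unique short simple root (B_5). A semisimple Lie algebra decomposes uniquely as the direct sum of simple ideals, one per connected component of its Dynkin diagram, so g ≅ B_2 ⊕ B_5 (dimension 10 + 55 = 65).

B2 ⊕ B5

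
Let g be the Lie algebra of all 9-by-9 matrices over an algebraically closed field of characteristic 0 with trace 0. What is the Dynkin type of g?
A_8 (sl(9))

This is sl(9), which has dimension 9^2 - 1 = 80 and rank 9 - 1 = 8 (a Cartan subalgebra is the diagonal traceless matrices). In the classification of classical Lie algebras, the special linear algebra sl(n+1) has type A_n; here n = 8, so the Dynkin diagram is a chain of 8 nodes with single edges (A_8). Hence the type is A_8.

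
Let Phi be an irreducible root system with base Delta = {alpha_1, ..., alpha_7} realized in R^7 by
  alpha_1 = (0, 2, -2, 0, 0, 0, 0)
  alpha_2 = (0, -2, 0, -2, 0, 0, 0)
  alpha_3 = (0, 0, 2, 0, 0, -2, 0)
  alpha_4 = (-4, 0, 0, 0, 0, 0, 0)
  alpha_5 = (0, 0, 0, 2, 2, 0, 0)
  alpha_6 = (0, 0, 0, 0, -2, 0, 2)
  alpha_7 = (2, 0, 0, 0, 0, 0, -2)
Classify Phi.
type C_7

Compute the Cartan integers a_ij = 2(alpha_i, alpha_j)/(alpha_j, alpha_j); the resulting 7x7 Cartan matrix is
[[2, -1, -1, 0, 0, 0, 0], [-1, 2, 0, 0, -1, 0, 0], [-1, 0, 2, 0, 0, 0, 0], [0, 0, 0, 2, 0, 0, -2], [0, -1, 0, 0, 2, -1, 0], [0, 0, 0, 0, -1, 2, -1], [0, 0, 0, -1, 0, -1, 2]].
The roots have two lengths (squared-length ratio 2:1); the short ones are alpha_{1,2,3,5,6,7}. The associated Dynkin diagram is a chain of 7 nodes with a double edge at one end; the terminal node there is the unique long simple root (C_7), so the type is C_7 (the algebra sp(14)).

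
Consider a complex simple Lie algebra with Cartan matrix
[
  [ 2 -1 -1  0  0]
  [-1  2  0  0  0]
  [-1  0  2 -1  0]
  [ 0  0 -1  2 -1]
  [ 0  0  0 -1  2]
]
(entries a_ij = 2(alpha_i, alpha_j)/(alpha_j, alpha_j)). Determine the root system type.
A5

The matrix has rank 5 with 2's on the diagonal. Reading the off-diagonal entries as Dynkin edges (a single edge where a_ij = a_ji = -1; a double or triple edge where a_ij * a_ji = 2 or 3), the diagram is a chain of 5 nodes with single edges (A_5). One simple-root ordering that puts it in standard form is (alpha_2, alpha_1, alpha_3, alpha_4, alpha_5). So the algebra is type A_5, i.e. sl(6).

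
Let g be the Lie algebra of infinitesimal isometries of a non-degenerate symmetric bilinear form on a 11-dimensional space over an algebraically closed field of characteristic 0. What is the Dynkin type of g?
This is so(11) with 11 odd, which has dimension 11(11-1)/2 = 55 and rank (11-1)/2 = 5. In the classification of classical Lie algebras, the orthogonal algebra so(2n+1) in an odd number of variables has type B_n; here n = 5, so the Dynkin diagram is a chain of 5 nodes with a double edge at one end; the terminal node there is the unique short simple root (B_5). Hence the type is B_5.

B_5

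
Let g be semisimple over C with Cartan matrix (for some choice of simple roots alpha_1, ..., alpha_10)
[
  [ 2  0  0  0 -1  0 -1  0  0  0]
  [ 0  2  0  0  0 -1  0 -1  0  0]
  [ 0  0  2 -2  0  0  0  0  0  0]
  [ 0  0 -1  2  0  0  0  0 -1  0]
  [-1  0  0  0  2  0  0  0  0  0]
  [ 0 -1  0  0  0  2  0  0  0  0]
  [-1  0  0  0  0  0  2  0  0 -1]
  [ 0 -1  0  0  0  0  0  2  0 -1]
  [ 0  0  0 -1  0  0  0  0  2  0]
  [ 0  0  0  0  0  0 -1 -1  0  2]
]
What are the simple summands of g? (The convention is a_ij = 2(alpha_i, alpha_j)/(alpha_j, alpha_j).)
A_7 ⊕ C_3

The diagram associated to this matrix has two connected components: the simple roots {alpha_1, alpha_2, alpha_5, alpha_6, alpha_7, alpha_8, alpha_10} form a chain of 7 nodes with single edges (A_7), and {alpha_3, alpha_4, alpha_9} form a chain of 3 nodes with a double edge at one end; the terminal node there is the unique long simple root (C_3). A semisimple Lie algebra decomposes uniquely as the direct sum of simple ideals, one per connected component of its Dynkin diagram, so g ≅ A_7 ⊕ C_3 (dimension 63 + 21 = 84).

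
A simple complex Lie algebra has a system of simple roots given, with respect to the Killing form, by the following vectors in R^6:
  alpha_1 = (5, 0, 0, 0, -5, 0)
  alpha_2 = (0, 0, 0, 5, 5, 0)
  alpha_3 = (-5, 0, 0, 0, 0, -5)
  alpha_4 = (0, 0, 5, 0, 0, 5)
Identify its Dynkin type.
A_4

Compute the Cartan integers a_ij = 2(alpha_i, alpha_j)/(alpha_j, alpha_j); the resulting 4x4 Cartan matrix is
[[2, -1, -1, 0], [-1, 2, 0, 0], [-1, 0, 2, -1], [0, 0, -1, 2]].
All simple roots have the same length, so the diagram is simply laced. The associated Dynkin diagram is a chain of 4 nodes with single edges (A_4), so the type is A_4 (the algebra sl(5)).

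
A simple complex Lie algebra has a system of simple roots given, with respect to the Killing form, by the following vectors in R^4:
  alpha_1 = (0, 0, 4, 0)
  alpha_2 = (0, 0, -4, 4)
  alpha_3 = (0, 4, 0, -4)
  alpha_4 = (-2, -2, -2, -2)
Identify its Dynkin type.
F_4

Compute the Cartan integers a_ij = 2(alpha_i, alpha_j)/(alpha_j, alpha_j); the resulting 4x4 Cartan matrix is
[[2, -1, 0, -1], [-2, 2, -1, 0], [0, -1, 2, 0], [-1, 0, 0, 2]].
The roots have two lengths (squared-length ratio 2:1); the short ones are alpha_{1,4}. The associated Dynkin diagram is a chain of 4 nodes with a double edge between the middle two (F_4), so the type is F_4.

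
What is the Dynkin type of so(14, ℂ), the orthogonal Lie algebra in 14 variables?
type D_7

This is so(14) with 14 even, which has dimension 14(14-1)/2 = 91 and rank 14/2 = 7. In the classification of classical Lie algebras, the orthogonal algebra so(2n) in an even number of variables has type D_n; here n = 7, so the Dynkin diagram is a chain of 5 nodes with a fork of two nodes at one end (D_7). Hence the type is D_7.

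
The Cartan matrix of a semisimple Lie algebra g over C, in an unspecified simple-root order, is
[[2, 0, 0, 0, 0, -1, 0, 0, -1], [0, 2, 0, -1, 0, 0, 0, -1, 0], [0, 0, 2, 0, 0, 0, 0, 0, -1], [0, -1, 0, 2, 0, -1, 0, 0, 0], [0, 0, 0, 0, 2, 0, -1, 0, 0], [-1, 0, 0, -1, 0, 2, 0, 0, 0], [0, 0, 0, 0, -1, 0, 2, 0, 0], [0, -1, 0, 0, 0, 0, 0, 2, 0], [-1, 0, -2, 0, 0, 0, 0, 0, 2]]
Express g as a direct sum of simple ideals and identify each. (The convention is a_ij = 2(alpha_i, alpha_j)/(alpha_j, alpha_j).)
A_2 + B_7

The diagram associated to this matrix has two connected components: the simple roots {alpha_5, alpha_7} form a chain of 2 nodes with single edges (A_2), and {alpha_1, alpha_2, alpha_3, alpha_4, alpha_6, alpha_8, alpha_9} form a chain of 7 nodes with a double edge at one end; the terminal node there is the unique short simple root (B_7). A semisimple Lie algebra decomposes uniquely as the direct sum of simple ideals, one per connected component of its Dynkin diagram, so g ≅ A_2 ⊕ B_7 (dimension 8 + 105 = 113).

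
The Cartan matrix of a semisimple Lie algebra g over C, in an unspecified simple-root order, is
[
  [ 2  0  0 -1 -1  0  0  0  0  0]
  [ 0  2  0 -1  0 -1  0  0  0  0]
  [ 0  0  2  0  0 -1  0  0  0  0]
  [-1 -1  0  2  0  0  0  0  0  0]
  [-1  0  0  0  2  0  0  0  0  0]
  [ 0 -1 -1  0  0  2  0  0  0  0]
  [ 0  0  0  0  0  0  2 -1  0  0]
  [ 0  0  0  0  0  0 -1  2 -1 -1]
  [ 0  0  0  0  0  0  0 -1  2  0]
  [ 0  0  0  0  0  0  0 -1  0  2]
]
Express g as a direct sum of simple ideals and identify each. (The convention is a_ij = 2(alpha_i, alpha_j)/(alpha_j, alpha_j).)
The diagram associated to this matrix has two connected components: the simple roots {alpha_1, alpha_2, alpha_3, alpha_4, alpha_5, alpha_6} form a chain of 6 nodes with single edges (A_6), and {alpha_7, alpha_8, alpha_9, alpha_10} form a chain of 2 nodes with a fork of two nodes at one end (D_4). A semisimple Lie algebra decomposes uniquely as the direct sum of simple ideals, one per connected component of its Dynkin diagram, so g ≅ A_6 ⊕ D_4 (dimension 48 + 28 = 76).

A6 + D4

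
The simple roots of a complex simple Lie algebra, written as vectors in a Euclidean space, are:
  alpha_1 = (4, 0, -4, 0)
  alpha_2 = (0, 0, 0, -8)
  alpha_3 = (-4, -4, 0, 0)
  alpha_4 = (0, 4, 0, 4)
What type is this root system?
type C_4

Compute the Cartan integers a_ij = 2(alpha_i, alpha_j)/(alpha_j, alpha_j); the resulting 4x4 Cartan matrix is
[[2, 0, -1, 0], [0, 2, 0, -2], [-1, 0, 2, -1], [0, -1, -1, 2]].
The roots have two lengths (squared-length ratio 2:1); the short ones are alpha_{1,3,4}. The associated Dynkin diagram is a chain of 4 nodes with a double edge at one end; the terminal node there is the unique long simple root (C_4), so the type is C_4 (the algebra sp(8)).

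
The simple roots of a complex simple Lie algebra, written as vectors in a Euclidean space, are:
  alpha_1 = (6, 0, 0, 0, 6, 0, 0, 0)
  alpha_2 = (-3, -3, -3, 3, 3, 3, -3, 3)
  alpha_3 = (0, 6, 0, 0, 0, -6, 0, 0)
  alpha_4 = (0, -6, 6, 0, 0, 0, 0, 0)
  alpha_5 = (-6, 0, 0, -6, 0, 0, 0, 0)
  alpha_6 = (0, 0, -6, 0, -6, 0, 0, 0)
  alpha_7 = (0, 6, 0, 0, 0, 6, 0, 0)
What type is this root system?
Compute the Cartan integers a_ij = 2(alpha_i, alpha_j)/(alpha_j, alpha_j); the resulting 7x7 Cartan matrix is
[[2, 0, 0, 0, -1, -1, 0], [0, 2, -1, 0, 0, 0, 0], [0, -1, 2, -1, 0, 0, 0], [0, 0, -1, 2, 0, -1, -1], [-1, 0, 0, 0, 2, 0, 0], [-1, 0, 0, -1, 0, 2, 0], [0, 0, 0, -1, 0, 0, 2]].
All simple roots have the same length, so the diagram is simply laced. The associated Dynkin diagram is a chain of 6 nodes with one extra node attached to the third node from one end (E_7), so the type is E_7.

type E_7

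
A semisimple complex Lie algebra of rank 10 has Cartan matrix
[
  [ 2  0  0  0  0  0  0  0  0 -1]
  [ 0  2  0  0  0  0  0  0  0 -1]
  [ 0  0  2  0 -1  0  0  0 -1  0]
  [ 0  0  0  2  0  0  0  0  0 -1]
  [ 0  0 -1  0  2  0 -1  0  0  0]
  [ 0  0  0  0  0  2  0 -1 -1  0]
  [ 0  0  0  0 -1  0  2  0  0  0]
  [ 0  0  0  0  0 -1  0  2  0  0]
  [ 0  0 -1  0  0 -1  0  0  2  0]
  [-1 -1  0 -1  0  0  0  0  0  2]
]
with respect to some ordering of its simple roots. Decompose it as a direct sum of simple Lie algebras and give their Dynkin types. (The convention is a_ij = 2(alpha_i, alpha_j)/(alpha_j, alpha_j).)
A_6 (sl(7)) + D_4 (so(8))

The diagram associated to this matrix has two connected components: the simple roots {alpha_3, alpha_5, alpha_6, alpha_7, alpha_8, alpha_9} form a chain of 6 nodes with single edges (A_6), and {alpha_1, alpha_2, alpha_4, alpha_10} form a chain of 2 nodes with a fork of two nodes at one end (D_4). A semisimple Lie algebra decomposes uniquely as the direct sum of simple ideals, one per connected component of its Dynkin diagram, so g ≅ A_6 ⊕ D_4 (dimension 48 + 28 = 76).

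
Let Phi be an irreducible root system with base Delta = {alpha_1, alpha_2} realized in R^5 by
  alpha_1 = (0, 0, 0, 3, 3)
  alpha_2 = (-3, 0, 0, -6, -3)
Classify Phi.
type G_2

Compute the Cartan integers a_ij = 2(alpha_i, alpha_j)/(alpha_j, alpha_j); the resulting 2x2 Cartan matrix is
[[2, -1], [-3, 2]].
The roots have two lengths (squared-length ratio 3:1); the short ones are alpha_{1}. The associated Dynkin diagram is two nodes joined by a triple edge (G_2), so the type is G_2.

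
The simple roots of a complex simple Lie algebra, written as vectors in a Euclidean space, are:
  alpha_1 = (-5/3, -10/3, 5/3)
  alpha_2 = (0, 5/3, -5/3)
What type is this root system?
G2

Compute the Cartan integers a_ij = 2(alpha_i, alpha_j)/(alpha_j, alpha_j); the resulting 2x2 Cartan matrix is
[[2, -3], [-1, 2]].
The roots have two lengths (squared-length ratio 3:1); the short ones are alpha_{2}. The associated Dynkin diagram is two nodes joined by a triple edge (G_2), so the type is G_2.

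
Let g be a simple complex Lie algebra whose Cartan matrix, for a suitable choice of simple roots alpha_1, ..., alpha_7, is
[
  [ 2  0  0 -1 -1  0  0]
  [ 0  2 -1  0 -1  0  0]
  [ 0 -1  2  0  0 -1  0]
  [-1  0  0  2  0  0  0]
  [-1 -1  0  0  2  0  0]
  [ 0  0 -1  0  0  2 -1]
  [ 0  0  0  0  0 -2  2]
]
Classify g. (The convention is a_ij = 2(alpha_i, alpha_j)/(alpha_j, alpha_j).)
The matrix has rank 7 with 2's on the diagonal. Reading the off-diagonal entries as Dynkin edges (a single edge where a_ij = a_ji = -1; a double or triple edge where a_ij * a_ji = 2 or 3), the diagram is a chain of 7 nodes with a double edge at one end; the terminal node there is the unique long simple root (C_7). One simple-root ordering that puts it in standard form is (alpha_4, alpha_1, alpha_5, alpha_2, alpha_3, alpha_6, alpha_7). So the algebra is type C_7, i.e. sp(14).

C7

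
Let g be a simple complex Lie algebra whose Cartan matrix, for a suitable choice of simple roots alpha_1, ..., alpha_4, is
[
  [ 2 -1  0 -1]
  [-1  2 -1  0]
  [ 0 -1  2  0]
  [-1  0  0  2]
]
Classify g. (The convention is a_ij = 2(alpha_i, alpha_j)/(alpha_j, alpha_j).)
The matrix has rank 4 with 2's on the diagonal. Reading the off-diagonal entries as Dynkin edges (a single edge where a_ij = a_ji = -1; a double or triple edge where a_ij * a_ji = 2 or 3), the diagram is a chain of 4 nodes with single edges (A_4). One simple-root ordering that puts it in standard form is (alpha_3, alpha_2, alpha_1, alpha_4). So the algebra is type A_4, i.e. sl(5).

A_4 (sl(5))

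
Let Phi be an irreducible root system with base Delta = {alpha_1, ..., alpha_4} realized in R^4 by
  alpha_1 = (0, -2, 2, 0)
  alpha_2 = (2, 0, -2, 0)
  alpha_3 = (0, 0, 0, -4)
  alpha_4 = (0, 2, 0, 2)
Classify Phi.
Compute the Cartan integers a_ij = 2(alpha_i, alpha_j)/(alpha_j, alpha_j); the resulting 4x4 Cartan matrix is
[[2, -1, 0, -1], [-1, 2, 0, 0], [0, 0, 2, -2], [-1, 0, -1, 2]].
The roots have two lengths (squared-length ratio 2:1); the short ones are alpha_{1,2,4}. The associated Dynkin diagram is a chain of 4 nodes with a double edge at one end; the terminal node there is the unique long simple root (C_4), so the type is C_4 (the algebra sp(8)).

C_4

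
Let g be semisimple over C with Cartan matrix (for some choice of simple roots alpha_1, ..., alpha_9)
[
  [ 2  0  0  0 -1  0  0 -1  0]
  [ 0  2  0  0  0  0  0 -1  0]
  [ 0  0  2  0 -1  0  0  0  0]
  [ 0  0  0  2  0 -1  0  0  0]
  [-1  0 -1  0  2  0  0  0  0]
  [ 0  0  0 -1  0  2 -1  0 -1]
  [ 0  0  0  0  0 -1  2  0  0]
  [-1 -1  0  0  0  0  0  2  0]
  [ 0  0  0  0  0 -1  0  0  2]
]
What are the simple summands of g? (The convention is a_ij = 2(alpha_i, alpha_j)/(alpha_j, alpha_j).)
A_5 ⊕ D_4

The diagram associated to this matrix has two connected components: the simple roots {alpha_1, alpha_2, alpha_3, alpha_5, alpha_8} form a chain of 5 nodes with single edges (A_5), and {alpha_4, alpha_6, alpha_7, alpha_9} form a chain of 2 nodes with a fork of two nodes at one end (D_4). A semisimple Lie algebra decomposes uniquely as the direct sum of simple ideals, one per connected component of its Dynkin diagram, so g ≅ A_5 ⊕ D_4 (dimension 35 + 28 = 63).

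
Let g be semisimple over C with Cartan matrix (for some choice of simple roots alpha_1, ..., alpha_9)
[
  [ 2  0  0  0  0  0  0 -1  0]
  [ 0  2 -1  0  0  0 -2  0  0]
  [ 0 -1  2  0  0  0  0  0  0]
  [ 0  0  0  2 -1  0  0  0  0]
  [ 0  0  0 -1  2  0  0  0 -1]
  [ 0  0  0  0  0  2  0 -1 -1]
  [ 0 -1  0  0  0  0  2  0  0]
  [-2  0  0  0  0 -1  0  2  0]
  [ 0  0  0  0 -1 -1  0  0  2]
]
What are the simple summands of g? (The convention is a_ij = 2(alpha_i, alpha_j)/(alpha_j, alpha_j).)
B3 ⊕ B6

The diagram associated to this matrix has two connected components: the simple roots {alpha_2, alpha_3, alpha_7} form a chain of 3 nodes with a double edge at one end; the terminal node there is the unique short simple root (B_3), and {alpha_1, alpha_4, alpha_5, alpha_6, alpha_8, alpha_9} form a chain of 6 nodes with a double edge at one end; the terminal node there is the unique short simple root (B_6). A semisimple Lie algebra decomposes uniquely as the direct sum of simple ideals, one per connected component of its Dynkin diagram, so g ≅ B_3 ⊕ B_6 (dimension 21 + 78 = 99).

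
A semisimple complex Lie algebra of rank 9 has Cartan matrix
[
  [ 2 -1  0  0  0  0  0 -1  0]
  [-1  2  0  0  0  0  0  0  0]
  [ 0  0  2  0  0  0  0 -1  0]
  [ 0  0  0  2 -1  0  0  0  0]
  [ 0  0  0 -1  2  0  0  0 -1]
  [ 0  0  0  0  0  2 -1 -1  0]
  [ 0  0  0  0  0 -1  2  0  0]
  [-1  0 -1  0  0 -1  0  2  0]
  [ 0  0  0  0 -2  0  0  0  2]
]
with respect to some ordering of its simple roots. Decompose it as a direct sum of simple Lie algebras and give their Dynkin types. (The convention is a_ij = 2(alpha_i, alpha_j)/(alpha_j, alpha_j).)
The diagram associated to this matrix has two connected components: the simple roots {alpha_4, alpha_5, alpha_9} form a chain of 3 nodes with a double edge at one end; the terminal node there is the unique long simple root (C_3), and {alpha_1, alpha_2, alpha_3, alpha_6, alpha_7, alpha_8} form a chain of 5 nodes with one extra node attached to the third node from one end (E_6). A semisimple Lie algebra decomposes uniquely as the direct sum of simple ideals, one per connected component of its Dynkin diagram, so g ≅ C_3 ⊕ E_6 (dimension 21 + 78 = 99).

C_3 (sp(6)) + E_6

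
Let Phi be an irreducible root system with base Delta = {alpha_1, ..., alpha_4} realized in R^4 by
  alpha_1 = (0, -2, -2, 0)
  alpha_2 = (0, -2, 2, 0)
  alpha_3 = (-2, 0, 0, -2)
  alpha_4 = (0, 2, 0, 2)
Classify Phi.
D_4 (so(8))

Compute the Cartan integers a_ij = 2(alpha_i, alpha_j)/(alpha_j, alpha_j); the resulting 4x4 Cartan matrix is
[[2, 0, 0, -1], [0, 2, 0, -1], [0, 0, 2, -1], [-1, -1, -1, 2]].
All simple roots have the same length, so the diagram is simply laced. The associated Dynkin diagram is a chain of 2 nodes with a fork of two nodes at one end (D_4), so the type is D_4 (the algebra so(8)).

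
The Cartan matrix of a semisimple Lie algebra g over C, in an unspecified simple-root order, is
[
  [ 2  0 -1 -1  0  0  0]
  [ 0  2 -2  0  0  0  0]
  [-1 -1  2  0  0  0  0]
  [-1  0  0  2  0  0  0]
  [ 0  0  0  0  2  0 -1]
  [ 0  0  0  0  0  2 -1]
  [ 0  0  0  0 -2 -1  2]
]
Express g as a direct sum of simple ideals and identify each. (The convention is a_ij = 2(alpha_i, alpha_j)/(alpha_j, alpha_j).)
B_3 (so(7)) ⊕ C_4 (sp(8))

The diagram associated to this matrix has two connected components: the simple roots {alpha_5, alpha_6, alpha_7} form a chain of 3 nodes with a double edge at one end; the terminal node there is the unique short simple root (B_3), and {alpha_1, alpha_2, alpha_3, alpha_4} form a chain of 4 nodes with a double edge at one end; the terminal node there is the unique long simple root (C_4). A semisimple Lie algebra decomposes uniquely as the direct sum of simple ideals, one per connected component of its Dynkin diagram, so g ≅ B_3 ⊕ C_4 (dimension 21 + 36 = 57).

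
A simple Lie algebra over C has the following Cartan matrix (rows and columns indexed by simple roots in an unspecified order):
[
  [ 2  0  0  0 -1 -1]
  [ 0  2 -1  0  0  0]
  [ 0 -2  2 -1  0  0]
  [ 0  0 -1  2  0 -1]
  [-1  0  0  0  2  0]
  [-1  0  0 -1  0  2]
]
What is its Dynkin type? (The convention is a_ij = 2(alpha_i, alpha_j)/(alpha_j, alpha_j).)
B6

The matrix has rank 6 with 2's on the diagonal. Reading the off-diagonal entries as Dynkin edges (a single edge where a_ij = a_ji = -1; a double or triple edge where a_ij * a_ji = 2 or 3), the diagram is a chain of 6 nodes with a double edge at one end; the terminal node there is the unique short simple root (B_6). One simple-root ordering that puts it in standard form is (alpha_5, alpha_1, alpha_6, alpha_4, alpha_3, alpha_2). So the algebra is type B_6, i.e. so(13).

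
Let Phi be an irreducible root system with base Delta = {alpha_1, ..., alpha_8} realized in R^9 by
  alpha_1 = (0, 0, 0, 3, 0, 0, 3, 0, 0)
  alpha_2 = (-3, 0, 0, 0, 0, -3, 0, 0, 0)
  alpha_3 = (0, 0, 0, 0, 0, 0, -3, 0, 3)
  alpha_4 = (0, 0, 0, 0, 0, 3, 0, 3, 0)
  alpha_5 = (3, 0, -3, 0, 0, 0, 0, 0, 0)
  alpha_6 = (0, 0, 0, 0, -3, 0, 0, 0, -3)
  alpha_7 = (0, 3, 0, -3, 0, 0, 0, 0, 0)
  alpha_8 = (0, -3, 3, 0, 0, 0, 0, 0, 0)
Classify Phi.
A8

Compute the Cartan integers a_ij = 2(alpha_i, alpha_j)/(alpha_j, alpha_j); the resulting 8x8 Cartan matrix is
[[2, 0, -1, 0, 0, 0, -1, 0], [0, 2, 0, -1, -1, 0, 0, 0], [-1, 0, 2, 0, 0, -1, 0, 0], [0, -1, 0, 2, 0, 0, 0, 0], [0, -1, 0, 0, 2, 0, 0, -1], [0, 0, -1, 0, 0, 2, 0, 0], [-1, 0, 0, 0, 0, 0, 2, -1], [0, 0, 0, 0, -1, 0, -1, 2]].
All simple roots have the same length, so the diagram is simply laced. The associated Dynkin diagram is a chain of 8 nodes with single edges (A_8), so the type is A_8 (the algebra sl(9)).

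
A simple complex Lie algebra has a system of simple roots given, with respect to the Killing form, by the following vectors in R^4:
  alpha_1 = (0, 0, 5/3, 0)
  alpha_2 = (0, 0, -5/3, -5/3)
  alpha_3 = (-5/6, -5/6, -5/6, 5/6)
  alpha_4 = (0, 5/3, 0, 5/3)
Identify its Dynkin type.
F_4

Compute the Cartan integers a_ij = 2(alpha_i, alpha_j)/(alpha_j, alpha_j); the resulting 4x4 Cartan matrix is
[[2, -1, -1, 0], [-2, 2, 0, -1], [-1, 0, 2, 0], [0, -1, 0, 2]].
The roots have two lengths (squared-length ratio 2:1); the short ones are alpha_{1,3}. The associated Dynkin diagram is a chain of 4 nodes with a double edge between the middle two (F_4), so the type is F_4.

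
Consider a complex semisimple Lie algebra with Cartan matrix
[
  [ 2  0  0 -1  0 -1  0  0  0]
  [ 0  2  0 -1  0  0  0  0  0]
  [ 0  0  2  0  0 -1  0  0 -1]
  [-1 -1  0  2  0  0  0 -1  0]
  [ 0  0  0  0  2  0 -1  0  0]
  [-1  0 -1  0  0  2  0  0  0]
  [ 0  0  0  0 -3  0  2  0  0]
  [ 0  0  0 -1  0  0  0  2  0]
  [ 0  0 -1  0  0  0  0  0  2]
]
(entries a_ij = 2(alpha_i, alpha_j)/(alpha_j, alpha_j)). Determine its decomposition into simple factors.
D_7 ⊕ G_2

The diagram associated to this matrix has two connected components: the simple roots {alpha_1, alpha_2, alpha_3, alpha_4, alpha_6, alpha_8, alpha_9} form a chain of 5 nodes with a fork of two nodes at one end (D_7), and {alpha_5, alpha_7} form two nodes joined by a triple edge (G_2). A semisimple Lie algebra decomposes uniquely as the direct sum of simple ideals, one per connected component of its Dynkin diagram, so g ≅ D_7 ⊕ G_2 (dimension 91 + 14 = 105).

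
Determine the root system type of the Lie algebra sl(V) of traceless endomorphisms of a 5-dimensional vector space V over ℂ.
This is sl(5), which has dimension 5^2 - 1 = 24 and rank 5 - 1 = 4 (a Cartan subalgebra is the diagonal traceless matrices). In the classification of classical Lie algebras, the special linear algebra sl(n+1) has type A_n; here n = 4, so the Dynkin diagram is a chain of 4 nodes with single edges (A_4). Hence the type is A_4.

A_4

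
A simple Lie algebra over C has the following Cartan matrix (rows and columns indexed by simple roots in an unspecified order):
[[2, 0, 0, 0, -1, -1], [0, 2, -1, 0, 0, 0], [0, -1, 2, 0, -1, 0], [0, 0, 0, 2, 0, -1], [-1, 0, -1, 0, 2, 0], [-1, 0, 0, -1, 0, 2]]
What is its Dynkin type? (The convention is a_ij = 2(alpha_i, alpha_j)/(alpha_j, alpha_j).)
A6

The matrix has rank 6 with 2's on the diagonal. Reading the off-diagonal entries as Dynkin edges (a single edge where a_ij = a_ji = -1; a double or triple edge where a_ij * a_ji = 2 or 3), the diagram is a chain of 6 nodes with single edges (A_6). One simple-root ordering that puts it in standard form is (alpha_2, alpha_3, alpha_5, alpha_1, alpha_6, alpha_4). So the algebra is type A_6, i.e. sl(7).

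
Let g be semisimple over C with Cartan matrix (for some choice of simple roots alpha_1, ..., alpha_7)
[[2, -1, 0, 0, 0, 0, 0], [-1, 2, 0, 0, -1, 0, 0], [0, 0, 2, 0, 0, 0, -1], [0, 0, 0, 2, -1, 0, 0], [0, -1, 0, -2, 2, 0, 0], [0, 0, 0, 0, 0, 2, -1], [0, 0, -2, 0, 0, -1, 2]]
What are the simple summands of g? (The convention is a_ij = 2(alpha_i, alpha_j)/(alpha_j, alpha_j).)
B3 + B4

The diagram associated to this matrix has two connected components: the simple roots {alpha_3, alpha_6, alpha_7} form a chain of 3 nodes with a double edge at one end; the terminal node there is the unique short simple root (B_3), and {alpha_1, alpha_2, alpha_4, alpha_5} form a chain of 4 nodes with a double edge at one end; the terminal node there is the unique short simple root (B_4). A semisimple Lie algebra decomposes uniquely as the direct sum of simple ideals, one per connected component of its Dynkin diagram, so g ≅ B_3 ⊕ B_4 (dimension 21 + 36 = 57).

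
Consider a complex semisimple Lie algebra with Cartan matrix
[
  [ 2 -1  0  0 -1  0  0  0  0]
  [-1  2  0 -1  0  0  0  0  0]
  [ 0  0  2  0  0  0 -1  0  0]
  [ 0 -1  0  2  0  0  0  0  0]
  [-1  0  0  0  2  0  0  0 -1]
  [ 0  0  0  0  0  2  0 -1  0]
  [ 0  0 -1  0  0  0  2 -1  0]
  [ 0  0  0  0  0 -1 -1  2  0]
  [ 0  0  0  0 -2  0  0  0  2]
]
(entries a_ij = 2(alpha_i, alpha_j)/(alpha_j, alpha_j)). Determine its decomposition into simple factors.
type A_4 ⊕ type C_5

The diagram associated to this matrix has two connected components: the simple roots {alpha_3, alpha_6, alpha_7, alpha_8} form a chain of 4 nodes with single edges (A_4), and {alpha_1, alpha_2, alpha_4, alpha_5, alpha_9} form a chain of 5 nodes with a double edge at one end; the terminal node there is the unique long simple root (C_5). A semisimple Lie algebra decomposes uniquely as the direct sum of simple ideals, one per connected component of its Dynkin diagram, so g ≅ A_4 ⊕ C_5 (dimension 24 + 55 = 79).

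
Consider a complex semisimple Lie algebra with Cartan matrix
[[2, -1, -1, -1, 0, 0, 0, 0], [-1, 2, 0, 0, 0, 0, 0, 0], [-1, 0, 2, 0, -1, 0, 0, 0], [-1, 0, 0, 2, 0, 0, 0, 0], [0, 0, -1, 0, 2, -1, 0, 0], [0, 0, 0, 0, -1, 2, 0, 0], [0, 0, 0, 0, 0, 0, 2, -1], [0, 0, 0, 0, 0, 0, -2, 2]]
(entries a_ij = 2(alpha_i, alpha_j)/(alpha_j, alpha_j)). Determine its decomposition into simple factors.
B2 ⊕ D6

The diagram associated to this matrix has two connected components: the simple roots {alpha_7, alpha_8} form a chain of 2 nodes with a double edge at one end; the terminal node there is the unique short simple root (B_2), and {alpha_1, alpha_2, alpha_3, alpha_4, alpha_5, alpha_6} form a chain of 4 nodes with a fork of two nodes at one end (D_6). A semisimple Lie algebra decomposes uniquely as the direct sum of simple ideals, one per connected component of its Dynkin diagram, so g ≅ B_2 ⊕ D_6 (dimension 10 + 66 = 76).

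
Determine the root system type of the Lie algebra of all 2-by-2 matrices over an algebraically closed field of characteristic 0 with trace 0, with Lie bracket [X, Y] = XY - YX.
A_1 (sl(2))

This is sl(2), which has dimension 2^2 - 1 = 3 and rank 2 - 1 = 1 (a Cartan subalgebra is the diagonal traceless matrices). In the classification of classical Lie algebras, the special linear algebra sl(n+1) has type A_n; here n = 1, so the Dynkin diagram is a chain of 1 nodes with single edges (A_1). Hence the type is A_1.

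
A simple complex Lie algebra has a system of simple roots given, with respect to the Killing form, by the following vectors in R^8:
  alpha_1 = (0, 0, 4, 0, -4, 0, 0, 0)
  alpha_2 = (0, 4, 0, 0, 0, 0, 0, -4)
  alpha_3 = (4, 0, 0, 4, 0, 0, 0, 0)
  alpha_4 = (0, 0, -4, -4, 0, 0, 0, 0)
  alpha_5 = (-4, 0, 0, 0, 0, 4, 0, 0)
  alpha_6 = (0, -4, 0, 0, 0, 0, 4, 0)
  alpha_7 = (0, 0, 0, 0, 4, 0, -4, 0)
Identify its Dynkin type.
Compute the Cartan integers a_ij = 2(alpha_i, alpha_j)/(alpha_j, alpha_j); the resulting 7x7 Cartan matrix is
[[2, 0, 0, -1, 0, 0, -1], [0, 2, 0, 0, 0, -1, 0], [0, 0, 2, -1, -1, 0, 0], [-1, 0, -1, 2, 0, 0, 0], [0, 0, -1, 0, 2, 0, 0], [0, -1, 0, 0, 0, 2, -1], [-1, 0, 0, 0, 0, -1, 2]].
All simple roots have the same length, so the diagram is simply laced. The associated Dynkin diagram is a chain of 7 nodes with single edges (A_7), so the type is A_7 (the algebra sl(8)).

A7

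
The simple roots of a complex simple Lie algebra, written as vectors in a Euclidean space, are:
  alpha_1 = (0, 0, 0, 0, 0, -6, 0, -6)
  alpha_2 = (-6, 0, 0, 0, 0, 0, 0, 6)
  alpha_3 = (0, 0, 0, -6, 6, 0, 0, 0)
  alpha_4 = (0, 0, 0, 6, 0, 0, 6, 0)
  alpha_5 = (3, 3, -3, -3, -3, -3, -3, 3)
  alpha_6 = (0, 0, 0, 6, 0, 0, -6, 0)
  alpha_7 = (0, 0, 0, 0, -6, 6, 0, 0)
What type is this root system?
Compute the Cartan integers a_ij = 2(alpha_i, alpha_j)/(alpha_j, alpha_j); the resulting 7x7 Cartan matrix is
[[2, -1, 0, 0, 0, 0, -1], [-1, 2, 0, 0, 0, 0, 0], [0, 0, 2, -1, 0, -1, -1], [0, 0, -1, 2, -1, 0, 0], [0, 0, 0, -1, 2, 0, 0], [0, 0, -1, 0, 0, 2, 0], [-1, 0, -1, 0, 0, 0, 2]].
All simple roots have the same length, so the diagram is simply laced. The associated Dynkin diagram is a chain of 6 nodes with one extra node attached to the third node from one end (E_7), so the type is E_7.

E_7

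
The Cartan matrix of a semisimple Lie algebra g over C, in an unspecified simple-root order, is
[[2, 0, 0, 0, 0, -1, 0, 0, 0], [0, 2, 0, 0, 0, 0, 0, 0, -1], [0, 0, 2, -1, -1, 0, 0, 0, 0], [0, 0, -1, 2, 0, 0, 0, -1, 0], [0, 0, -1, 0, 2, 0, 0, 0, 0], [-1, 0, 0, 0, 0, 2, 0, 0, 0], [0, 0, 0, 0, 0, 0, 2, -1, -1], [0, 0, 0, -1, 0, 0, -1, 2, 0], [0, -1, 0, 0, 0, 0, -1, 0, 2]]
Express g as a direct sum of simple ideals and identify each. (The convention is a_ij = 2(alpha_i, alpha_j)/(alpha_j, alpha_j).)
The diagram associated to this matrix has two connected components: the simple roots {alpha_1, alpha_6} form a chain of 2 nodes with single edges (A_2), and {alpha_2, alpha_3, alpha_4, alpha_5, alpha_7, alpha_8, alpha_9} form a chain of 7 nodes with single edges (A_7). A semisimple Lie algebra decomposes uniquely as the direct sum of simple ideals, one per connected component of its Dynkin diagram, so g ≅ A_2 ⊕ A_7 (dimension 8 + 63 = 71).

type A_2 ⊕ type A_7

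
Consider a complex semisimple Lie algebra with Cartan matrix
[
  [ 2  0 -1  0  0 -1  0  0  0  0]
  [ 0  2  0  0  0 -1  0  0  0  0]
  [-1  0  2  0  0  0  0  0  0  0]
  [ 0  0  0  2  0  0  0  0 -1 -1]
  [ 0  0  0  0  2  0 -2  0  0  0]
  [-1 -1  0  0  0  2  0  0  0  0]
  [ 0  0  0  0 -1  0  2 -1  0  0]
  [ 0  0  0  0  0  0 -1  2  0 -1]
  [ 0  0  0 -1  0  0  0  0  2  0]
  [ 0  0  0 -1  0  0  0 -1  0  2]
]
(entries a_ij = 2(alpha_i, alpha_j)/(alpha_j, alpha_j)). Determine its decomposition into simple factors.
A4 ⊕ C6

The diagram associated to this matrix has two connected components: the simple roots {alpha_1, alpha_2, alpha_3, alpha_6} form a chain of 4 nodes with single edges (A_4), and {alpha_4, alpha_5, alpha_7, alpha_8, alpha_9, alpha_10} form a chain of 6 nodes with a double edge at one end; the terminal node there is the unique long simple root (C_6). A semisimple Lie algebra decomposes uniquely as the direct sum of simple ideals, one per connected component of its Dynkin diagram, so g ≅ A_4 ⊕ C_6 (dimension 24 + 78 = 102).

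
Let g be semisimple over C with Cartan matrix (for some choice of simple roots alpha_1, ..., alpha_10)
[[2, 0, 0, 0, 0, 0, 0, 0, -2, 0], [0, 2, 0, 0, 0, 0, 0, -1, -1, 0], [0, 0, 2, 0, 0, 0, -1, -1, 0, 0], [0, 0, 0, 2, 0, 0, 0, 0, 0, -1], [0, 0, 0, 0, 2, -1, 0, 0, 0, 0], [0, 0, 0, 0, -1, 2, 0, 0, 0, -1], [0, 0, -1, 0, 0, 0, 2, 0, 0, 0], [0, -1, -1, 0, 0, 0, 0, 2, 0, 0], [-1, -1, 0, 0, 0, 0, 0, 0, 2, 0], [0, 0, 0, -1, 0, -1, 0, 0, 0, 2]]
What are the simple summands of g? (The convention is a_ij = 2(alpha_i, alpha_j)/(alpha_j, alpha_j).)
A_4 + C_6

The diagram associated to this matrix has two connected components: the simple roots {alpha_4, alpha_5, alpha_6, alpha_10} form a chain of 4 nodes with single edges (A_4), and {alpha_1, alpha_2, alpha_3, alpha_7, alpha_8, alpha_9} form a chain of 6 nodes with a double edge at one end; the terminal node there is the unique long simple root (C_6). A semisimple Lie algebra decomposes uniquely as the direct sum of simple ideals, one per connected component of its Dynkin diagram, so g ≅ A_4 ⊕ C_6 (dimension 24 + 78 = 102).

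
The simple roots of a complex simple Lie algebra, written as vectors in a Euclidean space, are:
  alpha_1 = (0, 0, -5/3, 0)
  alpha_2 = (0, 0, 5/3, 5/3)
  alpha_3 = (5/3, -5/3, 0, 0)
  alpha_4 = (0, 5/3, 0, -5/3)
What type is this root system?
Compute the Cartan integers a_ij = 2(alpha_i, alpha_j)/(alpha_j, alpha_j); the resulting 4x4 Cartan matrix is
[[2, -1, 0, 0], [-2, 2, 0, -1], [0, 0, 2, -1], [0, -1, -1, 2]].
The roots have two lengths (squared-length ratio 2:1); the short ones are alpha_{1}. The associated Dynkin diagram is a chain of 4 nodes with a double edge at one end; the terminal node there is the unique short simple root (B_4), so the type is B_4 (the algebra so(9)).

type B_4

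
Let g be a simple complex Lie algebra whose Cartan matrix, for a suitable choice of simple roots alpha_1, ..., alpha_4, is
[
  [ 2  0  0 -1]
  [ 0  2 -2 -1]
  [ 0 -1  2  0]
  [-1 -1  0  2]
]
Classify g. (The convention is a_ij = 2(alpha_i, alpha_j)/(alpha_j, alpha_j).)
type B_4

The matrix has rank 4 with 2's on the diagonal. Reading the off-diagonal entries as Dynkin edges (a single edge where a_ij = a_ji = -1; a double or triple edge where a_ij * a_ji = 2 or 3), the diagram is a chain of 4 nodes with a double edge at one end; the terminal node there is the unique short simple root (B_4). One simple-root ordering that puts it in standard form is (alpha_1, alpha_4, alpha_2, alpha_3). So the algebra is type B_4, i.e. so(9).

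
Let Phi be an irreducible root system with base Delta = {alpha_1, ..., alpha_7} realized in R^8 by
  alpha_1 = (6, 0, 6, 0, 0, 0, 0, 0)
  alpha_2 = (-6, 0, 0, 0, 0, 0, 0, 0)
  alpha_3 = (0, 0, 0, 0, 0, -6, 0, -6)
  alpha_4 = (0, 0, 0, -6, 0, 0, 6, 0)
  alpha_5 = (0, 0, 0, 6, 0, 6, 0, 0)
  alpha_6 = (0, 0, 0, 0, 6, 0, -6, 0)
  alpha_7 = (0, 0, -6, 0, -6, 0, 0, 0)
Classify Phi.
B_7 (so(15))

Compute the Cartan integers a_ij = 2(alpha_i, alpha_j)/(alpha_j, alpha_j); the resulting 7x7 Cartan matrix is
[[2, -2, 0, 0, 0, 0, -1], [-1, 2, 0, 0, 0, 0, 0], [0, 0, 2, 0, -1, 0, 0], [0, 0, 0, 2, -1, -1, 0], [0, 0, -1, -1, 2, 0, 0], [0, 0, 0, -1, 0, 2, -1], [-1, 0, 0, 0, 0, -1, 2]].
The roots have two lengths (squared-length ratio 2:1); the short ones are alpha_{2}. The associated Dynkin diagram is a chain of 7 nodes with a double edge at one end; the terminal node there is the unique short simple root (B_7), so the type is B_7 (the algebra so(15)).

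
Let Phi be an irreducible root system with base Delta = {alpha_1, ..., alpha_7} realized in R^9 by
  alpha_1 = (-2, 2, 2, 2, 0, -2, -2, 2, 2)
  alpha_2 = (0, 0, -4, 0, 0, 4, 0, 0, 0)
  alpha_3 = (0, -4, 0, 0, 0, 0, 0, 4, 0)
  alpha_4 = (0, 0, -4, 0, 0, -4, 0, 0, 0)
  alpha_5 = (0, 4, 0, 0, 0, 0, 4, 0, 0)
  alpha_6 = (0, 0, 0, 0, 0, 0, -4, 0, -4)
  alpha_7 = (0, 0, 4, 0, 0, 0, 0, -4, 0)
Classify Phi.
Compute the Cartan integers a_ij = 2(alpha_i, alpha_j)/(alpha_j, alpha_j); the resulting 7x7 Cartan matrix is
[[2, -1, 0, 0, 0, 0, 0], [-1, 2, 0, 0, 0, 0, -1], [0, 0, 2, 0, -1, 0, -1], [0, 0, 0, 2, 0, 0, -1], [0, 0, -1, 0, 2, -1, 0], [0, 0, 0, 0, -1, 2, 0], [0, -1, -1, -1, 0, 0, 2]].
All simple roots have the same length, so the diagram is simply laced. The associated Dynkin diagram is a chain of 6 nodes with one extra node attached to the third node from one end (E_7), so the type is E_7.

E_7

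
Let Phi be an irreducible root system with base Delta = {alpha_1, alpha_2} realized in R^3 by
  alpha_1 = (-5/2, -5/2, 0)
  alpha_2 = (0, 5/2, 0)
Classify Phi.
Compute the Cartan integers a_ij = 2(alpha_i, alpha_j)/(alpha_j, alpha_j); the resulting 2x2 Cartan matrix is
[[2, -2], [-1, 2]].
The roots have two lengths (squared-length ratio 2:1); the short ones are alpha_{2}. The associated Dynkin diagram is a chain of 2 nodes with a double edge at one end; the terminal node there is the unique short simple root (B_2), so the type is B_2 (the algebra so(5)).

type B_2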